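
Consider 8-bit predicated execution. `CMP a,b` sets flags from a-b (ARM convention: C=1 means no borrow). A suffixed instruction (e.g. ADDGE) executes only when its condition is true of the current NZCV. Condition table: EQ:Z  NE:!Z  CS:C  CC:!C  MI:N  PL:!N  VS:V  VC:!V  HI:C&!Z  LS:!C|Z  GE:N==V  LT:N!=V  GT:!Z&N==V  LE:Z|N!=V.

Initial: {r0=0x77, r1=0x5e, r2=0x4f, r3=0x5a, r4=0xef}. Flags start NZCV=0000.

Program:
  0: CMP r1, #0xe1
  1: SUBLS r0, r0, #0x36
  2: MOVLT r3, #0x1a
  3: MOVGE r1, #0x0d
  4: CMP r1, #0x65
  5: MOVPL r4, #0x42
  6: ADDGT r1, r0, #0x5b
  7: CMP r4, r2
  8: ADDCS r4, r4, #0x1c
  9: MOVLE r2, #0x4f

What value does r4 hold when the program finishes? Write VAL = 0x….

0: ✓ CMP  NZCV=0000
1: ✓ SUBLS  r0←0x41
2: · MOVLT
3: ✓ MOVGE  r1←0x0d
4: ✓ CMP  NZCV=1000
5: · MOVPL
6: · ADDGT
7: ✓ CMP  NZCV=1010
8: ✓ ADDCS  r4←0x0b
9: ✓ MOVLE  r2←0x4f

VAL = 0x0b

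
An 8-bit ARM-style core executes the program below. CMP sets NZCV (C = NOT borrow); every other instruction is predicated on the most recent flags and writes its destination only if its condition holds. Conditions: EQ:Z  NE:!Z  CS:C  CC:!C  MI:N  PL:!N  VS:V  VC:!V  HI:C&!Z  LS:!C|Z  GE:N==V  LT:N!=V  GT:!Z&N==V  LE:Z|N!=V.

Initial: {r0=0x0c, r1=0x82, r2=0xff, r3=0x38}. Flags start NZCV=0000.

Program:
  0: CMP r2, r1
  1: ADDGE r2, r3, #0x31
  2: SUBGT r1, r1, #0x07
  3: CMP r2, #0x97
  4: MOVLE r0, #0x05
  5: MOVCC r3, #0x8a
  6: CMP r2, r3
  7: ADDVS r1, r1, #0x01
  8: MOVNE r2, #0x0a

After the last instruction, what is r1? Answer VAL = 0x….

[0] flags=0010 → (cmp)
[1] flags=0010 GE?T → r2=0x69
[2] flags=0010 GT?T → r1=0x7b
[3] flags=1001 → (cmp)
[4] flags=1001 LE?F → skip
[5] flags=1001 CC?T → r3=0x8a
[6] flags=1001 → (cmp)
[7] flags=1001 VS?T → r1=0x7c
[8] flags=1001 NE?T → r2=0x0a

VAL = 0x7c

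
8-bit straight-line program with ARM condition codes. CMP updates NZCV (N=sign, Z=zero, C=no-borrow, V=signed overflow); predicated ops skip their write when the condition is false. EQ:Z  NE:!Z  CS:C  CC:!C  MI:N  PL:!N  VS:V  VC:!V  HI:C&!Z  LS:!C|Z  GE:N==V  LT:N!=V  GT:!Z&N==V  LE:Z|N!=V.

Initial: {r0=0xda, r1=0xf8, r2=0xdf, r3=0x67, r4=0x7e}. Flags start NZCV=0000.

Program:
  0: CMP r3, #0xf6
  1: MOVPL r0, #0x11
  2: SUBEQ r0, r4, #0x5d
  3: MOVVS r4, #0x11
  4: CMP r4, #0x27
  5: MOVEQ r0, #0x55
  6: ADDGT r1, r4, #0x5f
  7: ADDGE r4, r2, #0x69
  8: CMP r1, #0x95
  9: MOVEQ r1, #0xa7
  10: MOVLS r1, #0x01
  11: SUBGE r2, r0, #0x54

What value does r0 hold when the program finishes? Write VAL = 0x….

[0] flags=0000 → (cmp)
[1] flags=0000 PL?T → r0=0x11
[2] flags=0000 EQ?F → skip
[3] flags=0000 VS?F → skip
[4] flags=0010 → (cmp)
[5] flags=0010 EQ?F → skip
[6] flags=0010 GT?T → r1=0xdd
[7] flags=0010 GE?T → r4=0x48
[8] flags=0010 → (cmp)
[9] flags=0010 EQ?F → skip
[10] flags=0010 LS?F → skip
[11] flags=0010 GE?T → r2=0xbd

VAL = 0x11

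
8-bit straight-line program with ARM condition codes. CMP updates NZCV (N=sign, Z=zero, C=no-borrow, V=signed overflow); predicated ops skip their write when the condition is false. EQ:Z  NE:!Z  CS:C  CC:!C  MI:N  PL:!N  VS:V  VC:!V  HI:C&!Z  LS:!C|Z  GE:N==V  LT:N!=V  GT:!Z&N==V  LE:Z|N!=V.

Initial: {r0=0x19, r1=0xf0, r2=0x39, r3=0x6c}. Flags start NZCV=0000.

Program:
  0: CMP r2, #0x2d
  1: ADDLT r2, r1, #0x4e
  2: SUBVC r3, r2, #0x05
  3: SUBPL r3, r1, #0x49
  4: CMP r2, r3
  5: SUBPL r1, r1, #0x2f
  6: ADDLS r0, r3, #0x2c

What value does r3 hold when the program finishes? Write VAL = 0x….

0: ✓ CMP  NZCV=0010
1: · ADDLT
2: ✓ SUBVC  r3←0x34
3: ✓ SUBPL  r3←0xa7
4: ✓ CMP  NZCV=1001
5: · SUBPL
6: ✓ ADDLS  r0←0xd3

VAL = 0xa7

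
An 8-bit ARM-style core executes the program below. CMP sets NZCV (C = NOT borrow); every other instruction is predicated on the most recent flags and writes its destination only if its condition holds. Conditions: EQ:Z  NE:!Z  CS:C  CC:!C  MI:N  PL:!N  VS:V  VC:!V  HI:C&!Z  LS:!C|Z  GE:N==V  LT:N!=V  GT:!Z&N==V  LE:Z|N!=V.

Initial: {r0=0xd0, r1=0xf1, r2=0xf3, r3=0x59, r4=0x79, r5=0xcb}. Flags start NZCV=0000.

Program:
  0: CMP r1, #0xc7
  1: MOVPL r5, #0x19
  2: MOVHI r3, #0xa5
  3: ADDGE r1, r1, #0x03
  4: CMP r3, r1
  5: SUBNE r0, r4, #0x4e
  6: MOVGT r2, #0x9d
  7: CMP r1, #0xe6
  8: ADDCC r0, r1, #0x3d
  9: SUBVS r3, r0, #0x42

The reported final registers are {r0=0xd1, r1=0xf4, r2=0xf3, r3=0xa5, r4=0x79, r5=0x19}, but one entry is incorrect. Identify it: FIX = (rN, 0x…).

FIX = (r0, 0x2b)

0: ✓ CMP  NZCV=0010
1: ✓ MOVPL  r5←0x19
2: ✓ MOVHI  r3←0xa5
3: ✓ ADDGE  r1←0xf4
4: ✓ CMP  NZCV=1000
5: ✓ SUBNE  r0←0x2b
6: · MOVGT
7: ✓ CMP  NZCV=0010
8: · ADDCC
9: · SUBVS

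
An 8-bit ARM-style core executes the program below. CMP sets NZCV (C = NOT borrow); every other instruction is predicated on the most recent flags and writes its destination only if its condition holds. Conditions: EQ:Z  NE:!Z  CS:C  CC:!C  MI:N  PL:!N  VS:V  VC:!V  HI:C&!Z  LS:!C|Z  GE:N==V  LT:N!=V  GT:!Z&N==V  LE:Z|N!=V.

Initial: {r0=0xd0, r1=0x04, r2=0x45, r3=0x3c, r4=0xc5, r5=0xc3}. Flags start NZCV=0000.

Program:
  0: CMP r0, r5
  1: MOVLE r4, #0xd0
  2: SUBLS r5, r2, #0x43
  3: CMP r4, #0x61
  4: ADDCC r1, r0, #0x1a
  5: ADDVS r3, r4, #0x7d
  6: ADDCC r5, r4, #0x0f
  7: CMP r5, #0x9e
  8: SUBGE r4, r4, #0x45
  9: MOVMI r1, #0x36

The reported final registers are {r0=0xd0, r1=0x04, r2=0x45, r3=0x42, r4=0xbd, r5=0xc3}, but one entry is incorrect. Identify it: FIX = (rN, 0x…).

[0] flags=0010 → (cmp)
[1] flags=0010 LE?F → skip
[2] flags=0010 LS?F → skip
[3] flags=0011 → (cmp)
[4] flags=0011 CC?F → skip
[5] flags=0011 VS?T → r3=0x42
[6] flags=0011 CC?F → skip
[7] flags=0010 → (cmp)
[8] flags=0010 GE?T → r4=0x80
[9] flags=0010 MI?F → skip

FIX = (r4, 0x80)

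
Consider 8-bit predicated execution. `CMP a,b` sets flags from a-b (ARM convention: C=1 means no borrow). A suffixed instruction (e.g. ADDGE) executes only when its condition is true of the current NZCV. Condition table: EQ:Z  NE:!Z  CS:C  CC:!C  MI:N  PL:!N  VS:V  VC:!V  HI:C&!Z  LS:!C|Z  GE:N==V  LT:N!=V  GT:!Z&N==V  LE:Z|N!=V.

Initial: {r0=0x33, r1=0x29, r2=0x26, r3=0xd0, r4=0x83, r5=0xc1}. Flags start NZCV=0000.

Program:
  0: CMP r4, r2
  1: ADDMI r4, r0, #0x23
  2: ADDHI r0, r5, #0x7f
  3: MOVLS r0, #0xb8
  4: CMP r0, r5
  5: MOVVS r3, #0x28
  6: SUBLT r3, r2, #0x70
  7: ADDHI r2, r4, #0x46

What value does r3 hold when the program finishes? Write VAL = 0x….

[0] flags=0011 → (cmp)
[1] flags=0011 MI?F → skip
[2] flags=0011 HI?T → r0=0x40
[3] flags=0011 LS?F → skip
[4] flags=0000 → (cmp)
[5] flags=0000 VS?F → skip
[6] flags=0000 LT?F → skip
[7] flags=0000 HI?F → skip

VAL = 0xd0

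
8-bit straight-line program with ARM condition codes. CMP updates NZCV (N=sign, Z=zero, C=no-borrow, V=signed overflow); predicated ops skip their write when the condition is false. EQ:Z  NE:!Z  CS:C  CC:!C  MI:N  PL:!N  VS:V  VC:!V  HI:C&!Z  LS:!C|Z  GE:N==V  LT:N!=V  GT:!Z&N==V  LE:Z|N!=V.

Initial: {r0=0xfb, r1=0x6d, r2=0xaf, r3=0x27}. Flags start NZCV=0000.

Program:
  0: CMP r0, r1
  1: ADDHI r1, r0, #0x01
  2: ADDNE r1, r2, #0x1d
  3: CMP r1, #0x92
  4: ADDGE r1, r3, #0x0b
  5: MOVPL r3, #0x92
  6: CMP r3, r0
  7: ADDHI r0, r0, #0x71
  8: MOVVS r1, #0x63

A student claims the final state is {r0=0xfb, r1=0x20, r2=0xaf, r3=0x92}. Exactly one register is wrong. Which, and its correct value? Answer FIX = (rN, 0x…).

FIX = (r1, 0x32)

[0] flags=1010 → (cmp)
[1] flags=1010 HI?T → r1=0xfc
[2] flags=1010 NE?T → r1=0xcc
[3] flags=0010 → (cmp)
[4] flags=0010 GE?T → r1=0x32
[5] flags=0010 PL?T → r3=0x92
[6] flags=1000 → (cmp)
[7] flags=1000 HI?F → skip
[8] flags=1000 VS?F → skip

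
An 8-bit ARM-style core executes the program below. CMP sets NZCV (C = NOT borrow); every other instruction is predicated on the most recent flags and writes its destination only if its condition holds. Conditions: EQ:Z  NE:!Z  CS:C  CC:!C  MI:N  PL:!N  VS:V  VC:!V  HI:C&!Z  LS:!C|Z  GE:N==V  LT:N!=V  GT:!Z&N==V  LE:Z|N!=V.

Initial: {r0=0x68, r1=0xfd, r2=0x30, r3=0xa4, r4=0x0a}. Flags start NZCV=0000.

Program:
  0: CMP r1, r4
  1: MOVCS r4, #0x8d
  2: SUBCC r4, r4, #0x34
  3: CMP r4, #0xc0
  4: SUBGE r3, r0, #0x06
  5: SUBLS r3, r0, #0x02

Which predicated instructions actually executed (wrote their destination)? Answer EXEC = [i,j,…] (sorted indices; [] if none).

EXEC = [1,5]

[0] flags=1010 → (cmp)
[1] flags=1010 CS?T → r4=0x8d
[2] flags=1010 CC?F → skip
[3] flags=1000 → (cmp)
[4] flags=1000 GE?F → skip
[5] flags=1000 LS?T → r3=0x66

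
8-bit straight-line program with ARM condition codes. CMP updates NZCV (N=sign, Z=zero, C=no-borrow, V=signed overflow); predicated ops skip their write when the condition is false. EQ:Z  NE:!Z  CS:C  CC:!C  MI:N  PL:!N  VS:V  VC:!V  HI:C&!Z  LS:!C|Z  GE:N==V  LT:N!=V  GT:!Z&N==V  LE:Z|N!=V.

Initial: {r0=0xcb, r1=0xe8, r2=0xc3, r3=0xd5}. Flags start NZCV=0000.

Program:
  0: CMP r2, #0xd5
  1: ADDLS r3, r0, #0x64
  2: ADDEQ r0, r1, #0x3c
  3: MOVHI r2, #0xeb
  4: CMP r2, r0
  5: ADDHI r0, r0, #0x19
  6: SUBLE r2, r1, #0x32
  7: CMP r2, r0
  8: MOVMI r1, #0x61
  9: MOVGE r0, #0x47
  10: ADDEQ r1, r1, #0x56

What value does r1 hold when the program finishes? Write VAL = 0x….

VAL = 0x61

0: ✓ CMP  NZCV=1000
1: ✓ ADDLS  r3←0x2f
2: · ADDEQ
3: · MOVHI
4: ✓ CMP  NZCV=1000
5: · ADDHI
6: ✓ SUBLE  r2←0xb6
7: ✓ CMP  NZCV=1000
8: ✓ MOVMI  r1←0x61
9: · MOVGE
10: · ADDEQ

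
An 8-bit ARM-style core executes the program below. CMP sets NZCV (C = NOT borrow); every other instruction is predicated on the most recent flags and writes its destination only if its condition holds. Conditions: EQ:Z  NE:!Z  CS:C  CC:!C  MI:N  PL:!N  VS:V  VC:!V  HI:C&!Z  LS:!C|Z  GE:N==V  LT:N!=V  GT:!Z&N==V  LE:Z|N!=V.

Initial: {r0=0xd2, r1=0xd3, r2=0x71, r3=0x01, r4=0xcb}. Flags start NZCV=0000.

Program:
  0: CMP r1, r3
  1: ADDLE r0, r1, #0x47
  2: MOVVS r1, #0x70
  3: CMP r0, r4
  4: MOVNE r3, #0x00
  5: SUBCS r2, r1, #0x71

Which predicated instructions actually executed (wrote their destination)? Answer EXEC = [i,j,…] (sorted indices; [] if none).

0: ✓ CMP  NZCV=1010
1: ✓ ADDLE  r0←0x1a
2: · MOVVS
3: ✓ CMP  NZCV=0000
4: ✓ MOVNE  r3←0x00
5: · SUBCS

EXEC = [1,4]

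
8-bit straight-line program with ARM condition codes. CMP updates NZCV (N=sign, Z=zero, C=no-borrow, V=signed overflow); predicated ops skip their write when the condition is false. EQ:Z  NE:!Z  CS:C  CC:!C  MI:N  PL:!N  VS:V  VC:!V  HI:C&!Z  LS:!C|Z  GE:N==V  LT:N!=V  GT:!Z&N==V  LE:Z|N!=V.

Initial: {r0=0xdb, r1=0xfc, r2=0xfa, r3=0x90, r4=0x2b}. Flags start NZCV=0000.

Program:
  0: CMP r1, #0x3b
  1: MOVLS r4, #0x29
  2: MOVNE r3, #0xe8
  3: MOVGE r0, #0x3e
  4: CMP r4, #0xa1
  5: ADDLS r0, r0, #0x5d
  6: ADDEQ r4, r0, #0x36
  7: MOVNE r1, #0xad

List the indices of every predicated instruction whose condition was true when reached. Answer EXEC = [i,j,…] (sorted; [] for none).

0: ✓ CMP  NZCV=1010
1: · MOVLS
2: ✓ MOVNE  r3←0xe8
3: · MOVGE
4: ✓ CMP  NZCV=1001
5: ✓ ADDLS  r0←0x38
6: · ADDEQ
7: ✓ MOVNE  r1←0xad

EXEC = [2,5,7]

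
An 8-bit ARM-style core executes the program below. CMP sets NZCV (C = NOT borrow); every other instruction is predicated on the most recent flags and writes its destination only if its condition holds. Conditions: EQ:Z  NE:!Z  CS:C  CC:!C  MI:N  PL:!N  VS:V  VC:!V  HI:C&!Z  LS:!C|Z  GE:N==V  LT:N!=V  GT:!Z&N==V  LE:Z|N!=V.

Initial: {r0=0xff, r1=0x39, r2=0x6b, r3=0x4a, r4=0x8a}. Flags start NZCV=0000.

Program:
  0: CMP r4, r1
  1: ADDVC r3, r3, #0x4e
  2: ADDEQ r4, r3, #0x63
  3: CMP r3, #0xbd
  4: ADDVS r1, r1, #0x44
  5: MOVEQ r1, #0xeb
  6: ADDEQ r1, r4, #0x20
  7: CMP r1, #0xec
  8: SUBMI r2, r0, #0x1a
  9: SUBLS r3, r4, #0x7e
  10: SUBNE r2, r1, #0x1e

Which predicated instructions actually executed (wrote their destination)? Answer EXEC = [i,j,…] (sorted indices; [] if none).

EXEC = [4,8,9,10]

[0] flags=0011 → (cmp)
[1] flags=0011 VC?F → skip
[2] flags=0011 EQ?F → skip
[3] flags=1001 → (cmp)
[4] flags=1001 VS?T → r1=0x7d
[5] flags=1001 EQ?F → skip
[6] flags=1001 EQ?F → skip
[7] flags=1001 → (cmp)
[8] flags=1001 MI?T → r2=0xe5
[9] flags=1001 LS?T → r3=0x0c
[10] flags=1001 NE?T → r2=0x5f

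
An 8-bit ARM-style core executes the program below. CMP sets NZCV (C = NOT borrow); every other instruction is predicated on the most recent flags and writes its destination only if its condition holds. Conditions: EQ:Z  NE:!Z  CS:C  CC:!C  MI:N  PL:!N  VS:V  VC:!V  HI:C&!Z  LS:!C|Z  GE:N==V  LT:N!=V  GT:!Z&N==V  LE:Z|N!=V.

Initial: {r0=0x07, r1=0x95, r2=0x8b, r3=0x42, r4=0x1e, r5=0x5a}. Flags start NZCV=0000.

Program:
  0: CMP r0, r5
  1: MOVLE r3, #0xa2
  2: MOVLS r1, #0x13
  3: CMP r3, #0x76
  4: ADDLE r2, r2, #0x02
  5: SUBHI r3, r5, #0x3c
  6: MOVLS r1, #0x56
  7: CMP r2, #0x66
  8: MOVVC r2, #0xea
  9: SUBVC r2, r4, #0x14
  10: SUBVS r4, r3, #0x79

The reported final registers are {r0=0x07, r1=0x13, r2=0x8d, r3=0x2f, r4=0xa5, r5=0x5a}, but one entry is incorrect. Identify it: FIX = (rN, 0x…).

0: ✓ CMP  NZCV=1000
1: ✓ MOVLE  r3←0xa2
2: ✓ MOVLS  r1←0x13
3: ✓ CMP  NZCV=0011
4: ✓ ADDLE  r2←0x8d
5: ✓ SUBHI  r3←0x1e
6: · MOVLS
7: ✓ CMP  NZCV=0011
8: · MOVVC
9: · SUBVC
10: ✓ SUBVS  r4←0xa5

FIX = (r3, 0x1e)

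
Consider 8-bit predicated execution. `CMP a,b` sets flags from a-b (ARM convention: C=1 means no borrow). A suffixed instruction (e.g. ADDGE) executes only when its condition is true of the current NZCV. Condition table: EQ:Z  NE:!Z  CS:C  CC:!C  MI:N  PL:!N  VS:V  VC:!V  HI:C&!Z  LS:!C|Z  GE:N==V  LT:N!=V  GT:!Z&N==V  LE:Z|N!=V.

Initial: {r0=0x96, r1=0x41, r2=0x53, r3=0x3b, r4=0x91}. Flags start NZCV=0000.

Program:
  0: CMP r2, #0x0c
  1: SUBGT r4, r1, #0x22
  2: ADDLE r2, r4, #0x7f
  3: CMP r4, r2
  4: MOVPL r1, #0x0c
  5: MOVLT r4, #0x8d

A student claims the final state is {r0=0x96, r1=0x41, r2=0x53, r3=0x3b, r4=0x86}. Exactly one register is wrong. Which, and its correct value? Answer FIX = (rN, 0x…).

FIX = (r4, 0x8d)

0: ✓ CMP  NZCV=0010
1: ✓ SUBGT  r4←0x1f
2: · ADDLE
3: ✓ CMP  NZCV=1000
4: · MOVPL
5: ✓ MOVLT  r4←0x8d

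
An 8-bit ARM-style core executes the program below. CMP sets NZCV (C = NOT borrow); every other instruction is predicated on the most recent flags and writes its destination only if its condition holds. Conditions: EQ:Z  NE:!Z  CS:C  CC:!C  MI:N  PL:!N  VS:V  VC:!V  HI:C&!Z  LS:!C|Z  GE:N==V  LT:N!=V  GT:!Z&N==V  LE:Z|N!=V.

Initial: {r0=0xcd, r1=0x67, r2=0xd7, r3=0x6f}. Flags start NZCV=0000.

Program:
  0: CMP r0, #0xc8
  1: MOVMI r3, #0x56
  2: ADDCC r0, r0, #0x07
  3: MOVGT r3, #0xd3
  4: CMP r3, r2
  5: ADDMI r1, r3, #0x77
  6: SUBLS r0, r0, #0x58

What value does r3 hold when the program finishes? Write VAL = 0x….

VAL = 0xd3

[0] flags=0010 → (cmp)
[1] flags=0010 MI?F → skip
[2] flags=0010 CC?F → skip
[3] flags=0010 GT?T → r3=0xd3
[4] flags=1000 → (cmp)
[5] flags=1000 MI?T → r1=0x4a
[6] flags=1000 LS?T → r0=0x75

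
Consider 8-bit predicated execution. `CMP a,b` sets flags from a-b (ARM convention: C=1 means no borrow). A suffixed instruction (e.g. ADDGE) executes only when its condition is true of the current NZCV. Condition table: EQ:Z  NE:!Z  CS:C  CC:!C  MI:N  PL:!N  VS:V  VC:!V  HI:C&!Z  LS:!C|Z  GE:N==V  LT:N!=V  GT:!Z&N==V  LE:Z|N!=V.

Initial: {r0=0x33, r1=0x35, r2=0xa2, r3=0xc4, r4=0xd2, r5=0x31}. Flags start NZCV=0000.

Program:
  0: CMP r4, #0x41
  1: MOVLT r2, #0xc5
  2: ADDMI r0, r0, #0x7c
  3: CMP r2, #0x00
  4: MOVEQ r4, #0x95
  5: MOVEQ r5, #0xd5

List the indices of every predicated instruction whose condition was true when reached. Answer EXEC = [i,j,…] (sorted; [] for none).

EXEC = [1,2]

0: ✓ CMP  NZCV=1010
1: ✓ MOVLT  r2←0xc5
2: ✓ ADDMI  r0←0xaf
3: ✓ CMP  NZCV=1010
4: · MOVEQ
5: · MOVEQ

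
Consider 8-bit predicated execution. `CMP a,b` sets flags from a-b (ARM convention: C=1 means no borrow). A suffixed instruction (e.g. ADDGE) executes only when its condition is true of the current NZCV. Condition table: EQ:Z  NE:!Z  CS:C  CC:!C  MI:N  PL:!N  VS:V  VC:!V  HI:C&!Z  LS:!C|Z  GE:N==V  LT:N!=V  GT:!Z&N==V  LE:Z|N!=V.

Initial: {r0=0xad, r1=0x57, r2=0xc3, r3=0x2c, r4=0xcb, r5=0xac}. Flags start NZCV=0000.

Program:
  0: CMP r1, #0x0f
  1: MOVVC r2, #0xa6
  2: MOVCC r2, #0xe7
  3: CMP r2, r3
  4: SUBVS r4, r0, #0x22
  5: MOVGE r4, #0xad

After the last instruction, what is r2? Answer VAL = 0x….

VAL = 0xa6

0: ✓ CMP  NZCV=0010
1: ✓ MOVVC  r2←0xa6
2: · MOVCC
3: ✓ CMP  NZCV=0011
4: ✓ SUBVS  r4←0x8b
5: · MOVGE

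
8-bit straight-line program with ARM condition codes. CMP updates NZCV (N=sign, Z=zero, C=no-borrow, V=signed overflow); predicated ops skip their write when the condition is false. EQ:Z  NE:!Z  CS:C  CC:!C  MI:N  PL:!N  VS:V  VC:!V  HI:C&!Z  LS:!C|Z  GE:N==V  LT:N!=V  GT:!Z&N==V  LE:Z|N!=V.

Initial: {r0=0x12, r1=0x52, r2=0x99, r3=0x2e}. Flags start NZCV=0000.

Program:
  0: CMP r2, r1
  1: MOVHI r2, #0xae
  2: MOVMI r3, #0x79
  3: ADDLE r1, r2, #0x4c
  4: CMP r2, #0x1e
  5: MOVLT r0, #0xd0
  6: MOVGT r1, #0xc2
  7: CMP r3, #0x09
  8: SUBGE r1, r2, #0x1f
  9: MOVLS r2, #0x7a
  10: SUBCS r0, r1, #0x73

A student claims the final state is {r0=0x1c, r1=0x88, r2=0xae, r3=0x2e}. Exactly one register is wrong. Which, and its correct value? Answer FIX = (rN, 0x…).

FIX = (r1, 0x8f)

0: ✓ CMP  NZCV=0011
1: ✓ MOVHI  r2←0xae
2: · MOVMI
3: ✓ ADDLE  r1←0xfa
4: ✓ CMP  NZCV=1010
5: ✓ MOVLT  r0←0xd0
6: · MOVGT
7: ✓ CMP  NZCV=0010
8: ✓ SUBGE  r1←0x8f
9: · MOVLS
10: ✓ SUBCS  r0←0x1c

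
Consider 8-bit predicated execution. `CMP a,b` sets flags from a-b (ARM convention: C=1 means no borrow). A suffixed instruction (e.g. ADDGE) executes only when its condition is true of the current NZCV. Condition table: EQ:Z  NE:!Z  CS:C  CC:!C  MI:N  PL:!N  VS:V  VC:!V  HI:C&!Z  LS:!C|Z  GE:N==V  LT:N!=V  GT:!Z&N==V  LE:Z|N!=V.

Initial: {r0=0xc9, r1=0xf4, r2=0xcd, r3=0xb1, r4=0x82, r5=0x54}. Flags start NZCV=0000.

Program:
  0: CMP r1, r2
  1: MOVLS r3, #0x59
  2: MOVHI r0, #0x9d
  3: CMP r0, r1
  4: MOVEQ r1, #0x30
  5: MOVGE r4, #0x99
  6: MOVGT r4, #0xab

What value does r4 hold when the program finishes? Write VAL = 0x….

0: ✓ CMP  NZCV=0010
1: · MOVLS
2: ✓ MOVHI  r0←0x9d
3: ✓ CMP  NZCV=1000
4: · MOVEQ
5: · MOVGE
6: · MOVGT

VAL = 0x82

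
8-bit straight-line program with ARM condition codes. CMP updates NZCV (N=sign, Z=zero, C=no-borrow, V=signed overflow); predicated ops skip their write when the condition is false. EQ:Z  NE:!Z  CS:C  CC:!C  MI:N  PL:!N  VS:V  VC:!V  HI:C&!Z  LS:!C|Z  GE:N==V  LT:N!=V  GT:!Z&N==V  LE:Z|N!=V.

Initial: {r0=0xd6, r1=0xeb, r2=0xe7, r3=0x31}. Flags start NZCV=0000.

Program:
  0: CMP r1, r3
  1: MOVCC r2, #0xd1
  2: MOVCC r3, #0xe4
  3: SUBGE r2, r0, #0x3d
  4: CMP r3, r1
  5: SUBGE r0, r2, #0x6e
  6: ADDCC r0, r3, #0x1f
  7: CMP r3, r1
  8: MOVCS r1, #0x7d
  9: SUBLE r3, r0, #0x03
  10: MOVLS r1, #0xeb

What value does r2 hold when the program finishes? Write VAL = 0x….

VAL = 0xe7

[0] flags=1010 → (cmp)
[1] flags=1010 CC?F → skip
[2] flags=1010 CC?F → skip
[3] flags=1010 GE?F → skip
[4] flags=0000 → (cmp)
[5] flags=0000 GE?T → r0=0x79
[6] flags=0000 CC?T → r0=0x50
[7] flags=0000 → (cmp)
[8] flags=0000 CS?F → skip
[9] flags=0000 LE?F → skip
[10] flags=0000 LS?T → r1=0xeb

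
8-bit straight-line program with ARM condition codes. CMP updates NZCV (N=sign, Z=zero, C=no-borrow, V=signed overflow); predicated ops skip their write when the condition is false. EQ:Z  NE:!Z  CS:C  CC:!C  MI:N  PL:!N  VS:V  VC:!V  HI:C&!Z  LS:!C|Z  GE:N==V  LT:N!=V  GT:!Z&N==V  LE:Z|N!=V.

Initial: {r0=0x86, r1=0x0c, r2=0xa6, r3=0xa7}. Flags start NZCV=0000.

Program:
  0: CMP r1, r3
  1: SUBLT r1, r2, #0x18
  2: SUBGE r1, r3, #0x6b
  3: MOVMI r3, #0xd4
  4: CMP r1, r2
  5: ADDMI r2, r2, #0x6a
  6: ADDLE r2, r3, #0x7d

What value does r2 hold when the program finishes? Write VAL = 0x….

VAL = 0x10

[0] flags=0000 → (cmp)
[1] flags=0000 LT?F → skip
[2] flags=0000 GE?T → r1=0x3c
[3] flags=0000 MI?F → skip
[4] flags=1001 → (cmp)
[5] flags=1001 MI?T → r2=0x10
[6] flags=1001 LE?F → skip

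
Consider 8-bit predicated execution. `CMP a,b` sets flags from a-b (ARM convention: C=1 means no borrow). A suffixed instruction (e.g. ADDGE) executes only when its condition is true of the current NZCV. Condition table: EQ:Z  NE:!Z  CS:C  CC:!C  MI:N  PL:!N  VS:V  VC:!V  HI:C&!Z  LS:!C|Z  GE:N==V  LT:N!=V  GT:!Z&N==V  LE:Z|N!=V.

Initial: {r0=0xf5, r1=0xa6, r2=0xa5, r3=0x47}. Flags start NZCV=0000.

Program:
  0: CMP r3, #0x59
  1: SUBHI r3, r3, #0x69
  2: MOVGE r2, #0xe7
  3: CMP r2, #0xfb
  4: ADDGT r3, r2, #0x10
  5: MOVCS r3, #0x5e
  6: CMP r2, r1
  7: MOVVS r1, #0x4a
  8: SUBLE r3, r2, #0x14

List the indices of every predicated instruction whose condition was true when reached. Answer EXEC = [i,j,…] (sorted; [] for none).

EXEC = [8]

0: ✓ CMP  NZCV=1000
1: · SUBHI
2: · MOVGE
3: ✓ CMP  NZCV=1000
4: · ADDGT
5: · MOVCS
6: ✓ CMP  NZCV=1000
7: · MOVVS
8: ✓ SUBLE  r3←0x91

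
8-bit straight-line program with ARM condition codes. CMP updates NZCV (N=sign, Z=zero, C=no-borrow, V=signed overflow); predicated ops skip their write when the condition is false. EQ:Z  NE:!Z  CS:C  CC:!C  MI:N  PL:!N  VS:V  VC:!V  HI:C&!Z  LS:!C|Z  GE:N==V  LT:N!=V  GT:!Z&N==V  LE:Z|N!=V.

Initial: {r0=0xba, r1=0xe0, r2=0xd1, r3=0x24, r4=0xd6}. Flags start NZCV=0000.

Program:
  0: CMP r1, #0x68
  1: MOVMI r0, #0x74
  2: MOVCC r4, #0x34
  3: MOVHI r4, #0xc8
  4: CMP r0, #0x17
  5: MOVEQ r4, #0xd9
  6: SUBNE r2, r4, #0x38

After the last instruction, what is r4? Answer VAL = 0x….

VAL = 0xc8

0: ✓ CMP  NZCV=0011
1: · MOVMI
2: · MOVCC
3: ✓ MOVHI  r4←0xc8
4: ✓ CMP  NZCV=1010
5: · MOVEQ
6: ✓ SUBNE  r2←0x90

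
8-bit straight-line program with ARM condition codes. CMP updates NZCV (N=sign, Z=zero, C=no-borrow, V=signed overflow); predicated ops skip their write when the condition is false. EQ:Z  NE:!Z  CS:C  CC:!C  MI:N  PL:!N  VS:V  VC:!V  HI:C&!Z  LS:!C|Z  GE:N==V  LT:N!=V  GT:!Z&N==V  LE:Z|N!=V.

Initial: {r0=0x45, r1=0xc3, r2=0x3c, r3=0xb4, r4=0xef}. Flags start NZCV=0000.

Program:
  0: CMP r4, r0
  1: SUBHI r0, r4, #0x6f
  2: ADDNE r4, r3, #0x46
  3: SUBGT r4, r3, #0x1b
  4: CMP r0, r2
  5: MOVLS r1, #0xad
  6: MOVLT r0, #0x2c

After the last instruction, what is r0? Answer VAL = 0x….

0: ✓ CMP  NZCV=1010
1: ✓ SUBHI  r0←0x80
2: ✓ ADDNE  r4←0xfa
3: · SUBGT
4: ✓ CMP  NZCV=0011
5: · MOVLS
6: ✓ MOVLT  r0←0x2c

VAL = 0x2c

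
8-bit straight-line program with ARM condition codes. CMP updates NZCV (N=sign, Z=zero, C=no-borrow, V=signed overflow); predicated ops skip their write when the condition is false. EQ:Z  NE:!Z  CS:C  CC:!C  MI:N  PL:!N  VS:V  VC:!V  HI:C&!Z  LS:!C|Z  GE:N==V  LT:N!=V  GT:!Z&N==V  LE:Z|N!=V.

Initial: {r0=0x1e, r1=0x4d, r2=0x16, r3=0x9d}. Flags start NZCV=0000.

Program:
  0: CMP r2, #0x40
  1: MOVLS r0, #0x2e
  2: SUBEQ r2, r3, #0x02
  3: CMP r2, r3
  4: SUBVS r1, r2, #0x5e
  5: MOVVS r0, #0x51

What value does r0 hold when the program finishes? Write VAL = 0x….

VAL = 0x2e

0: ✓ CMP  NZCV=1000
1: ✓ MOVLS  r0←0x2e
2: · SUBEQ
3: ✓ CMP  NZCV=0000
4: · SUBVS
5: · MOVVS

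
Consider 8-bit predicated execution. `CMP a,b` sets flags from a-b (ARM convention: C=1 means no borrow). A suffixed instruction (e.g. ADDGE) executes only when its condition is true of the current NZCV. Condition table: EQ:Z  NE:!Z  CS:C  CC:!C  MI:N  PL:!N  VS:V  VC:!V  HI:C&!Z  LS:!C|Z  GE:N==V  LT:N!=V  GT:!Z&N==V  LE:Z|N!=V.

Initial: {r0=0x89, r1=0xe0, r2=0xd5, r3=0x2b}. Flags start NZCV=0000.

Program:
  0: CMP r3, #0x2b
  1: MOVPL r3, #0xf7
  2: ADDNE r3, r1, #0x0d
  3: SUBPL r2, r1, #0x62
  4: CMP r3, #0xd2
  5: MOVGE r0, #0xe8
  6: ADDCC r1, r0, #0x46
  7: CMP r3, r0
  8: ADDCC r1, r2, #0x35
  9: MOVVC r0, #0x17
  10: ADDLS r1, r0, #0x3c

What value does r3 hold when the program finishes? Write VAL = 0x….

VAL = 0xf7

0: ✓ CMP  NZCV=0110
1: ✓ MOVPL  r3←0xf7
2: · ADDNE
3: ✓ SUBPL  r2←0x7e
4: ✓ CMP  NZCV=0010
5: ✓ MOVGE  r0←0xe8
6: · ADDCC
7: ✓ CMP  NZCV=0010
8: · ADDCC
9: ✓ MOVVC  r0←0x17
10: · ADDLS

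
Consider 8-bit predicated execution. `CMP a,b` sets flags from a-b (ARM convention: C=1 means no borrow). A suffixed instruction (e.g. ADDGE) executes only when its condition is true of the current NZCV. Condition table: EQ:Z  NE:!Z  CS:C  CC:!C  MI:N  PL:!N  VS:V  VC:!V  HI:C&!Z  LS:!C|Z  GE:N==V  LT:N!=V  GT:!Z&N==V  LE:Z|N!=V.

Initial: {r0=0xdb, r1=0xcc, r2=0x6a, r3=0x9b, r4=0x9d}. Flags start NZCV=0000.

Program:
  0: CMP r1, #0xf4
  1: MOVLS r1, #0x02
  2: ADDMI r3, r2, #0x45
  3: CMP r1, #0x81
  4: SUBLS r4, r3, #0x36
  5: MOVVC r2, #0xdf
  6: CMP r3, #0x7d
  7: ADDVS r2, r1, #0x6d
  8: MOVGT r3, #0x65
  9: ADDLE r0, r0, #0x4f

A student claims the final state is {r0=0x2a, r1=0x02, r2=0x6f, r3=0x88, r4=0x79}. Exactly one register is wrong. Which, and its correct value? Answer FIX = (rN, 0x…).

0: ✓ CMP  NZCV=1000
1: ✓ MOVLS  r1←0x02
2: ✓ ADDMI  r3←0xaf
3: ✓ CMP  NZCV=1001
4: ✓ SUBLS  r4←0x79
5: · MOVVC
6: ✓ CMP  NZCV=0011
7: ✓ ADDVS  r2←0x6f
8: · MOVGT
9: ✓ ADDLE  r0←0x2a

FIX = (r3, 0xaf)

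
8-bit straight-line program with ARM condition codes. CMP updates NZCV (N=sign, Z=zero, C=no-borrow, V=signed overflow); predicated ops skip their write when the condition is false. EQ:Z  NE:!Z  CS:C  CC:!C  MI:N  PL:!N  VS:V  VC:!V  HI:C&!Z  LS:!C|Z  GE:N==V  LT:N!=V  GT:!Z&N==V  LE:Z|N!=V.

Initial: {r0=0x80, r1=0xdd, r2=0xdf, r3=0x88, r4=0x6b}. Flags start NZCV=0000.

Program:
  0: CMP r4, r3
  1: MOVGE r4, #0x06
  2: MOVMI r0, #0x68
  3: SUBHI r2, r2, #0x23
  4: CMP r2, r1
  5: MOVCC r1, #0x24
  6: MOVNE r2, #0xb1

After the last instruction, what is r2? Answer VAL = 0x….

[0] flags=1001 → (cmp)
[1] flags=1001 GE?T → r4=0x06
[2] flags=1001 MI?T → r0=0x68
[3] flags=1001 HI?F → skip
[4] flags=0010 → (cmp)
[5] flags=0010 CC?F → skip
[6] flags=0010 NE?T → r2=0xb1

VAL = 0xb1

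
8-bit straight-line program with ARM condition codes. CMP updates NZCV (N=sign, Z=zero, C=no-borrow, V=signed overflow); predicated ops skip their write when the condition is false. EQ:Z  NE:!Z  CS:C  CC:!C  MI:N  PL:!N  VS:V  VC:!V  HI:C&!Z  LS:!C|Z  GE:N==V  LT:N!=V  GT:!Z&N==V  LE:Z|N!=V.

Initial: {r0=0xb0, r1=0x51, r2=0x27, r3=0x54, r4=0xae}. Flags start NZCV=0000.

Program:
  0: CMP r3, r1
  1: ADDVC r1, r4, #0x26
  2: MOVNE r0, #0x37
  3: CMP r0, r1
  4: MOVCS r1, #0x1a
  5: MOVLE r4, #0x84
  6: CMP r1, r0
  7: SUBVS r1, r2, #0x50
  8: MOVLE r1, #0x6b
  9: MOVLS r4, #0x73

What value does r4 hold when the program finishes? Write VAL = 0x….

[0] flags=0010 → (cmp)
[1] flags=0010 VC?T → r1=0xd4
[2] flags=0010 NE?T → r0=0x37
[3] flags=0000 → (cmp)
[4] flags=0000 CS?F → skip
[5] flags=0000 LE?F → skip
[6] flags=1010 → (cmp)
[7] flags=1010 VS?F → skip
[8] flags=1010 LE?T → r1=0x6b
[9] flags=1010 LS?F → skip

VAL = 0xae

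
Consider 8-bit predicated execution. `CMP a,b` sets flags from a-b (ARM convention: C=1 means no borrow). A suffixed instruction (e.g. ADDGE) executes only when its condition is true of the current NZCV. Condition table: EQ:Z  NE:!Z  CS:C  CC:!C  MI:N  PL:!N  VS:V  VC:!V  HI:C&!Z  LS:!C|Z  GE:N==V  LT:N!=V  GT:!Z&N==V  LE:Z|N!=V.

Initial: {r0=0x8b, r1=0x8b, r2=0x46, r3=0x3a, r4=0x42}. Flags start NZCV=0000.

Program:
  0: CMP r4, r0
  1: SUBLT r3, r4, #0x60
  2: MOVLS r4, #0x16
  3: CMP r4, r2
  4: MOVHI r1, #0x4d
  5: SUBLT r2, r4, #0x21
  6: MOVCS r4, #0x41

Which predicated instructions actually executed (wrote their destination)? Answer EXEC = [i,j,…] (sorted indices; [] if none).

EXEC = [2,5]

[0] flags=1001 → (cmp)
[1] flags=1001 LT?F → skip
[2] flags=1001 LS?T → r4=0x16
[3] flags=1000 → (cmp)
[4] flags=1000 HI?F → skip
[5] flags=1000 LT?T → r2=0xf5
[6] flags=1000 CS?F → skip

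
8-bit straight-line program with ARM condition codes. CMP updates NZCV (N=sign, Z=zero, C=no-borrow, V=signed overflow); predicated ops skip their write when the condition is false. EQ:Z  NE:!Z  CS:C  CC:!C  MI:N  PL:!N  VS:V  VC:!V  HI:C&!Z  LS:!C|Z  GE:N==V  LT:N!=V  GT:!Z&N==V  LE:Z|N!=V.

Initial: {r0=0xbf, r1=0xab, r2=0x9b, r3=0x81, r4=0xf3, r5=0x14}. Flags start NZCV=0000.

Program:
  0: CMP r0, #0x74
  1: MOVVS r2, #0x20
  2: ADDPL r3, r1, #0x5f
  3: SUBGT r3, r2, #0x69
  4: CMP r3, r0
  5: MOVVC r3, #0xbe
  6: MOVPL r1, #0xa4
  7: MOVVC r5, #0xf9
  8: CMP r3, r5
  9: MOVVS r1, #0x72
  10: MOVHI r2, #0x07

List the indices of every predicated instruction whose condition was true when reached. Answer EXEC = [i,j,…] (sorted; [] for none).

EXEC = [1,2,5,6,7]

0: ✓ CMP  NZCV=0011
1: ✓ MOVVS  r2←0x20
2: ✓ ADDPL  r3←0x0a
3: · SUBGT
4: ✓ CMP  NZCV=0000
5: ✓ MOVVC  r3←0xbe
6: ✓ MOVPL  r1←0xa4
7: ✓ MOVVC  r5←0xf9
8: ✓ CMP  NZCV=1000
9: · MOVVS
10: · MOVHI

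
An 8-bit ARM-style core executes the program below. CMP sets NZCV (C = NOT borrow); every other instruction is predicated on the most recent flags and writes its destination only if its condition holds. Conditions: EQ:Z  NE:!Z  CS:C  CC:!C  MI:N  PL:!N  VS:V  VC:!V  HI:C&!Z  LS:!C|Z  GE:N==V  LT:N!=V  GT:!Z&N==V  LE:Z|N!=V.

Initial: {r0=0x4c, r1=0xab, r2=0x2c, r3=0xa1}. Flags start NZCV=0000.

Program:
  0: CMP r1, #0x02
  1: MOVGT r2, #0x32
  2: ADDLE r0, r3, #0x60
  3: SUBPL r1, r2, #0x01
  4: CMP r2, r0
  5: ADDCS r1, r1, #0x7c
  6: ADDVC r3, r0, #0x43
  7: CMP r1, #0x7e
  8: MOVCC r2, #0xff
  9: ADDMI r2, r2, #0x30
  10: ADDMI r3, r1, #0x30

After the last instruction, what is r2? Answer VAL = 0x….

0: ✓ CMP  NZCV=1010
1: · MOVGT
2: ✓ ADDLE  r0←0x01
3: · SUBPL
4: ✓ CMP  NZCV=0010
5: ✓ ADDCS  r1←0x27
6: ✓ ADDVC  r3←0x44
7: ✓ CMP  NZCV=1000
8: ✓ MOVCC  r2←0xff
9: ✓ ADDMI  r2←0x2f
10: ✓ ADDMI  r3←0x57

VAL = 0x2f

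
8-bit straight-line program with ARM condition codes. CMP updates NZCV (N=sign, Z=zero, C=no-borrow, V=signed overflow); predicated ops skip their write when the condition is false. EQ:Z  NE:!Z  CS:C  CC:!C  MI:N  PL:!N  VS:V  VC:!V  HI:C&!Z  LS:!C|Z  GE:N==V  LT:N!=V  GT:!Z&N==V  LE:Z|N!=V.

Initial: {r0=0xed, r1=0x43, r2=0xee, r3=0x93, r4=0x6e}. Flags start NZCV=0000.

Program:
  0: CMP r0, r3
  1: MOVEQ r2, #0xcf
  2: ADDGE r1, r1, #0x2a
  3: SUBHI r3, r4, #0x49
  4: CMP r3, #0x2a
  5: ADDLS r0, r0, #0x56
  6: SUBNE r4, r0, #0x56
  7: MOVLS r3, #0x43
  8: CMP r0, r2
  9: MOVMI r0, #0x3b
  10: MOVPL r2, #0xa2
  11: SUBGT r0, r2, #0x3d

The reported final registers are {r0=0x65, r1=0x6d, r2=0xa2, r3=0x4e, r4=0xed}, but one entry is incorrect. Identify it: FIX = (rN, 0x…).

0: ✓ CMP  NZCV=0010
1: · MOVEQ
2: ✓ ADDGE  r1←0x6d
3: ✓ SUBHI  r3←0x25
4: ✓ CMP  NZCV=1000
5: ✓ ADDLS  r0←0x43
6: ✓ SUBNE  r4←0xed
7: ✓ MOVLS  r3←0x43
8: ✓ CMP  NZCV=0000
9: · MOVMI
10: ✓ MOVPL  r2←0xa2
11: ✓ SUBGT  r0←0x65

FIX = (r3, 0x43)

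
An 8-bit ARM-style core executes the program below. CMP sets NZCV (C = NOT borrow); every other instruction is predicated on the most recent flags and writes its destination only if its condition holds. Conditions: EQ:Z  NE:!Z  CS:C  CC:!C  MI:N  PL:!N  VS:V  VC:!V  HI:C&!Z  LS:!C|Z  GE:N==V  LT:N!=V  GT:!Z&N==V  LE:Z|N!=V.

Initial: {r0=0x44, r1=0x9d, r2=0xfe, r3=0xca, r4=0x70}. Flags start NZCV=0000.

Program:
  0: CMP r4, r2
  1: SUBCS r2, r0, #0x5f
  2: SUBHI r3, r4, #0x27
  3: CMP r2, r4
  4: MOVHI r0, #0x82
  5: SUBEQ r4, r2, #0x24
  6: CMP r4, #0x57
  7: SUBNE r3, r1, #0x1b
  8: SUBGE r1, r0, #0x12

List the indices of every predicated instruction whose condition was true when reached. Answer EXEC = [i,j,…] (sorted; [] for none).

0: ✓ CMP  NZCV=0000
1: · SUBCS
2: · SUBHI
3: ✓ CMP  NZCV=1010
4: ✓ MOVHI  r0←0x82
5: · SUBEQ
6: ✓ CMP  NZCV=0010
7: ✓ SUBNE  r3←0x82
8: ✓ SUBGE  r1←0x70

EXEC = [4,7,8]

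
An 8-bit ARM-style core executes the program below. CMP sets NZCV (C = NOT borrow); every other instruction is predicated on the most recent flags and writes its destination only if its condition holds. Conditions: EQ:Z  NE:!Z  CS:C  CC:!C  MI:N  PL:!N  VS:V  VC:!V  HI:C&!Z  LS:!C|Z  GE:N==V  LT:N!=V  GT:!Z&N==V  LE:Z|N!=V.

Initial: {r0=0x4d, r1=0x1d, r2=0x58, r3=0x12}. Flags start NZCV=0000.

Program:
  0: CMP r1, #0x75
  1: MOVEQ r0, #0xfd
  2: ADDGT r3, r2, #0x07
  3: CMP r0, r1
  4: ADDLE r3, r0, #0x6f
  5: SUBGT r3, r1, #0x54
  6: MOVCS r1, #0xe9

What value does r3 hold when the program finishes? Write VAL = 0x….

VAL = 0xc9

0: ✓ CMP  NZCV=1000
1: · MOVEQ
2: · ADDGT
3: ✓ CMP  NZCV=0010
4: · ADDLE
5: ✓ SUBGT  r3←0xc9
6: ✓ MOVCS  r1←0xe9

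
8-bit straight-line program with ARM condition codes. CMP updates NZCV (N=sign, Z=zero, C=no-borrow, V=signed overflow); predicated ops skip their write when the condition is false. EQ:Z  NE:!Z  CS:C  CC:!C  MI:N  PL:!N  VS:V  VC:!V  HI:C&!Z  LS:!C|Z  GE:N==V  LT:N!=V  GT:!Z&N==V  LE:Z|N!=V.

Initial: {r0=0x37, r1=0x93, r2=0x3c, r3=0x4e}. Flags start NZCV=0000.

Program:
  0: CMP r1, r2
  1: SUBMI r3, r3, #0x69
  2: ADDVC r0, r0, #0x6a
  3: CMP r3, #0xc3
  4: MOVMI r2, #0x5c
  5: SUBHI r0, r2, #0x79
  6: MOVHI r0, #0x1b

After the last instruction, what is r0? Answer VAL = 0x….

[0] flags=0011 → (cmp)
[1] flags=0011 MI?F → skip
[2] flags=0011 VC?F → skip
[3] flags=1001 → (cmp)
[4] flags=1001 MI?T → r2=0x5c
[5] flags=1001 HI?F → skip
[6] flags=1001 HI?F → skip

VAL = 0x37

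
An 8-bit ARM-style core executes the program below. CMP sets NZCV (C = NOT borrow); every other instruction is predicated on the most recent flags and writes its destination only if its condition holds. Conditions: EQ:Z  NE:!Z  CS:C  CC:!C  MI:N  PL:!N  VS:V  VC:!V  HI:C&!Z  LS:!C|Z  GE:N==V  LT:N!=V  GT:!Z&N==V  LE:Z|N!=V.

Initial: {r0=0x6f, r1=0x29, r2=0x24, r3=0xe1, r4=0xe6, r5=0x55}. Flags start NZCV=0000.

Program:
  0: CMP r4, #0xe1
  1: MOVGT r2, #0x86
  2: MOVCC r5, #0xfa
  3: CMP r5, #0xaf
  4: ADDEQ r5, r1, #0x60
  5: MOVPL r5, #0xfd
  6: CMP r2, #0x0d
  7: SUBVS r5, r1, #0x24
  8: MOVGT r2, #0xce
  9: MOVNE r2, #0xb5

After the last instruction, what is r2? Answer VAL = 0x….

VAL = 0xb5

0: ✓ CMP  NZCV=0010
1: ✓ MOVGT  r2←0x86
2: · MOVCC
3: ✓ CMP  NZCV=1001
4: · ADDEQ
5: · MOVPL
6: ✓ CMP  NZCV=0011
7: ✓ SUBVS  r5←0x05
8: · MOVGT
9: ✓ MOVNE  r2←0xb5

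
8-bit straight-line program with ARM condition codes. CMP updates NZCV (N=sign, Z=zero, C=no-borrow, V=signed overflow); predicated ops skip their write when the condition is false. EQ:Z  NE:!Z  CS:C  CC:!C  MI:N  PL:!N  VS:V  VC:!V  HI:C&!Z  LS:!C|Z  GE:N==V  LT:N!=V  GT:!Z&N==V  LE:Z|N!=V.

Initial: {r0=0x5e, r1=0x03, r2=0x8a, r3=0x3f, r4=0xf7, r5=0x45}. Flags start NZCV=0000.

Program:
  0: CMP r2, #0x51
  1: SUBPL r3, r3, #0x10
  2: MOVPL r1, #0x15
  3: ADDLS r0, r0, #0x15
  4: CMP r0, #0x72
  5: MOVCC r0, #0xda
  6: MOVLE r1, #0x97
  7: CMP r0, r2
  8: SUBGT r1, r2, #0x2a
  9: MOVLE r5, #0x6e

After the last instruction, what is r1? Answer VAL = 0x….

0: ✓ CMP  NZCV=0011
1: ✓ SUBPL  r3←0x2f
2: ✓ MOVPL  r1←0x15
3: · ADDLS
4: ✓ CMP  NZCV=1000
5: ✓ MOVCC  r0←0xda
6: ✓ MOVLE  r1←0x97
7: ✓ CMP  NZCV=0010
8: ✓ SUBGT  r1←0x60
9: · MOVLE

VAL = 0x60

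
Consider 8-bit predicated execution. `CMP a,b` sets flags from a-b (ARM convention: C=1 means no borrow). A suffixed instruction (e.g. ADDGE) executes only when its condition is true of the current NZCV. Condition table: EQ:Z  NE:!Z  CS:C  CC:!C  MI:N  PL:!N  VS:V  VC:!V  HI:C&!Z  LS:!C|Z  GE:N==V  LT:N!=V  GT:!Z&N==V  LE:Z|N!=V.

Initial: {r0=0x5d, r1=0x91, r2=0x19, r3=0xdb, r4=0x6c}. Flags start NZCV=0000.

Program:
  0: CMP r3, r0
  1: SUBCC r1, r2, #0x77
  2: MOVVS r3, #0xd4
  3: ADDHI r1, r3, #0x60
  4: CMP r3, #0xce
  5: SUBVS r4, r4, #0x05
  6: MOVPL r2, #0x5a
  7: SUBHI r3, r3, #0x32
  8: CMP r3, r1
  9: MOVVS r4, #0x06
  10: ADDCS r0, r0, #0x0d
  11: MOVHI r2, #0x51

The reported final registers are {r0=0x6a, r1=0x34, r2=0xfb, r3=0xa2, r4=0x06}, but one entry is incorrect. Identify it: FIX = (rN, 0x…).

[0] flags=0011 → (cmp)
[1] flags=0011 CC?F → skip
[2] flags=0011 VS?T → r3=0xd4
[3] flags=0011 HI?T → r1=0x34
[4] flags=0010 → (cmp)
[5] flags=0010 VS?F → skip
[6] flags=0010 PL?T → r2=0x5a
[7] flags=0010 HI?T → r3=0xa2
[8] flags=0011 → (cmp)
[9] flags=0011 VS?T → r4=0x06
[10] flags=0011 CS?T → r0=0x6a
[11] flags=0011 HI?T → r2=0x51

FIX = (r2, 0x51)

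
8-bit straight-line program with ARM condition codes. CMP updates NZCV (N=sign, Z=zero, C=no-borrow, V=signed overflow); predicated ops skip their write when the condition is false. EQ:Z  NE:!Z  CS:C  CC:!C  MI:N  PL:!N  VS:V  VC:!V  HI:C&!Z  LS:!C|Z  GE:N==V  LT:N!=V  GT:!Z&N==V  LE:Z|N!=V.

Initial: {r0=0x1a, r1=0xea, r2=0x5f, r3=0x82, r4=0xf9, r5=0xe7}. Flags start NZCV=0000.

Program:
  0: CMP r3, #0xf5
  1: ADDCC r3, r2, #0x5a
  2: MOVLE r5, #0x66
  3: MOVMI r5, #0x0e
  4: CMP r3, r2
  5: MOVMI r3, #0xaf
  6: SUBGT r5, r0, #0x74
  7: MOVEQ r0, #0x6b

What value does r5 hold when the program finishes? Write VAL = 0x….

0: ✓ CMP  NZCV=1000
1: ✓ ADDCC  r3←0xb9
2: ✓ MOVLE  r5←0x66
3: ✓ MOVMI  r5←0x0e
4: ✓ CMP  NZCV=0011
5: · MOVMI
6: · SUBGT
7: · MOVEQ

VAL = 0x0e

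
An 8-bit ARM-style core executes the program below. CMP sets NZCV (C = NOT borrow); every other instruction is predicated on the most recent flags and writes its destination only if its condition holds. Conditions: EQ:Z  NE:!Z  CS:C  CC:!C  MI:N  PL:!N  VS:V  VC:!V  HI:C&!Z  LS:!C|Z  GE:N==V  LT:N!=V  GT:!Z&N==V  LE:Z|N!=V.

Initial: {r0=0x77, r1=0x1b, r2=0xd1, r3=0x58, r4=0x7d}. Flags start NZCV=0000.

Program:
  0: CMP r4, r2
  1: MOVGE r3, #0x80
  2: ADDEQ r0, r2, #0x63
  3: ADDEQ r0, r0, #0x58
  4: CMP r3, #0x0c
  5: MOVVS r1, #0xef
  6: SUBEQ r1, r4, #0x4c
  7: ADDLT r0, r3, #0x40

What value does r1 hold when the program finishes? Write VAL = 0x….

VAL = 0xef

0: ✓ CMP  NZCV=1001
1: ✓ MOVGE  r3←0x80
2: · ADDEQ
3: · ADDEQ
4: ✓ CMP  NZCV=0011
5: ✓ MOVVS  r1←0xef
6: · SUBEQ
7: ✓ ADDLT  r0←0xc0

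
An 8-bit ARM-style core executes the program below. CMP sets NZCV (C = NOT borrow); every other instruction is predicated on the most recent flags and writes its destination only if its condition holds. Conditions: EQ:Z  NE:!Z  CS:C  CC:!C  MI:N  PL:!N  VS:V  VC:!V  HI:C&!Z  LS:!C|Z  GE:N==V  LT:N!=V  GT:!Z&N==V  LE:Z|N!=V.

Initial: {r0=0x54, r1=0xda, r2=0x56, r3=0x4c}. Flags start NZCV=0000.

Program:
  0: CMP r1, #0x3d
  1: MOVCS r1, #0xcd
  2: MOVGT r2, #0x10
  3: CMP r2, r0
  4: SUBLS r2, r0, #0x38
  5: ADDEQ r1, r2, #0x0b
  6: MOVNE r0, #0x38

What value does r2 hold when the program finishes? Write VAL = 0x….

VAL = 0x56

[0] flags=1010 → (cmp)
[1] flags=1010 CS?T → r1=0xcd
[2] flags=1010 GT?F → skip
[3] flags=0010 → (cmp)
[4] flags=0010 LS?F → skip
[5] flags=0010 EQ?F → skip
[6] flags=0010 NE?T → r0=0x38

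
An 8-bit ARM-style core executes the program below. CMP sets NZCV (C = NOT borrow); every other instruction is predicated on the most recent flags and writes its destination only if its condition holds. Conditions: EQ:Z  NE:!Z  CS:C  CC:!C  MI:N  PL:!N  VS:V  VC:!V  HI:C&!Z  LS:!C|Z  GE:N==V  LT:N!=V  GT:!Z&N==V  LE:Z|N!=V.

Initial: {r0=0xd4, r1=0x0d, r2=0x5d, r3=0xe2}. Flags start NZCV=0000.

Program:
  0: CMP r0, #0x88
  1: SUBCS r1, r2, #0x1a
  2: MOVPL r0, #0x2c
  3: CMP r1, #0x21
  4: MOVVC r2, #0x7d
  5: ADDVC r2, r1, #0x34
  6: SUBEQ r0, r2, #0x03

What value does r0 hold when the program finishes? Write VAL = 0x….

VAL = 0x2c

[0] flags=0010 → (cmp)
[1] flags=0010 CS?T → r1=0x43
[2] flags=0010 PL?T → r0=0x2c
[3] flags=0010 → (cmp)
[4] flags=0010 VC?T → r2=0x7d
[5] flags=0010 VC?T → r2=0x77
[6] flags=0010 EQ?F → skip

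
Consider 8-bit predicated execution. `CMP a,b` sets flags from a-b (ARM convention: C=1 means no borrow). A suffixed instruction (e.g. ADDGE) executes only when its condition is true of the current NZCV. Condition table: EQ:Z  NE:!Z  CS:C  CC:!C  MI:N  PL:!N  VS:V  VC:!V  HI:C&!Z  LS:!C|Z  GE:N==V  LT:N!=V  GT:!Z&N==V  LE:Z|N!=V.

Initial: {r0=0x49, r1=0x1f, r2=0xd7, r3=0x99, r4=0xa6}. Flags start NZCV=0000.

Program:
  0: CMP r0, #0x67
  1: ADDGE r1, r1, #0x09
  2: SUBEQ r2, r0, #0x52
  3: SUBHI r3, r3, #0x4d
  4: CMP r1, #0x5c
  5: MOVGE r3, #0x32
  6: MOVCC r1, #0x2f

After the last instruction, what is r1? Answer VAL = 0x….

VAL = 0x2f

0: ✓ CMP  NZCV=1000
1: · ADDGE
2: · SUBEQ
3: · SUBHI
4: ✓ CMP  NZCV=1000
5: · MOVGE
6: ✓ MOVCC  r1←0x2f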